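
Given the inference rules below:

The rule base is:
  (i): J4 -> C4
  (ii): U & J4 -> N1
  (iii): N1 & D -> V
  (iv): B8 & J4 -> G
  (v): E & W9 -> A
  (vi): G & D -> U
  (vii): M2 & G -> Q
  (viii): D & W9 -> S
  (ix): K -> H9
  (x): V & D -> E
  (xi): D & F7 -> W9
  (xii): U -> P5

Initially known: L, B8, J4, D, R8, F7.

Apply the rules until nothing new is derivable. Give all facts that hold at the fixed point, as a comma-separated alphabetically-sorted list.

[1] (i) [J4 -> C4]; (iv) [B8 & J4 -> G]; (xi) [D & F7 -> W9]. ⇒ new: C4, G, W9.
[2] (vi) [G & D -> U]; (viii) [D & W9 -> S]. ⇒ new: U, S.
[3] (ii) [U & J4 -> N1]; (xii) [U -> P5]. ⇒ new: N1, P5.
[4] (iii) [N1 & D -> V]. ⇒ new: V.
[5] (x) [V & D -> E]. ⇒ new: E.
[6] (v) [E & W9 -> A]. ⇒ new: A.

A, B8, C4, D, E, F7, G, J4, L, N1, P5, R8, S, U, V, W9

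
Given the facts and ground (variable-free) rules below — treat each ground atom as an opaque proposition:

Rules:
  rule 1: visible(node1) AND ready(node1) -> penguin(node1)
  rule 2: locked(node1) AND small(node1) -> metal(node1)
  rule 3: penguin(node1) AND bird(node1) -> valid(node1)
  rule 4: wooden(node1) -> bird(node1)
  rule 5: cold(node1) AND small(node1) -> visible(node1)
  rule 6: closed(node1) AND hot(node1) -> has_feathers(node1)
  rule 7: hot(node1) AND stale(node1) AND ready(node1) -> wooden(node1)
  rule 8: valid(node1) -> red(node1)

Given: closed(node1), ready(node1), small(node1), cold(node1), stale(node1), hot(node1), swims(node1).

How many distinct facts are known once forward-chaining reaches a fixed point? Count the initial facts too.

14

Round 1 — rule 5, rule 6, rule 7, derive visible(node1), has_feathers(node1), wooden(node1).
Round 2 — rule 1, rule 4, derive penguin(node1), bird(node1).
Round 3 — rule 3, derive valid(node1).
Round 4 — rule 8, derive red(node1).
Closure: {bird(node1), closed(node1), cold(node1), has_feathers(node1), hot(node1), penguin(node1), ready(node1), red(node1), small(node1), stale(node1), swims(node1), valid(node1), visible(node1), wooden(node1)} — 14 facts.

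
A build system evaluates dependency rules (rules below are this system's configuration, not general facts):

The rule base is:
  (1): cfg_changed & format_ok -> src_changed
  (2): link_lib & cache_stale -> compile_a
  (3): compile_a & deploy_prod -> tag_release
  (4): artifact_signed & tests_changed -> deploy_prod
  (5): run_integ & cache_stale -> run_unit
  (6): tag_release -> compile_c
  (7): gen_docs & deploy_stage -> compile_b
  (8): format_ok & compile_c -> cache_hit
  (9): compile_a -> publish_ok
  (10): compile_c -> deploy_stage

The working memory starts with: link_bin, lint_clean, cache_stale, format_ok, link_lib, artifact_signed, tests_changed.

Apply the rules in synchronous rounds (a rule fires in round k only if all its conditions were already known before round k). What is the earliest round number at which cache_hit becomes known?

Round 1 fires (2), (4), giving compile_a, deploy_prod.
Round 2 fires (3), (9), giving tag_release, publish_ok.
Round 3 fires (6), giving compile_c.
Round 4 fires (8), (10), giving cache_hit, deploy_stage.
cache_hit first appears in round 4.

4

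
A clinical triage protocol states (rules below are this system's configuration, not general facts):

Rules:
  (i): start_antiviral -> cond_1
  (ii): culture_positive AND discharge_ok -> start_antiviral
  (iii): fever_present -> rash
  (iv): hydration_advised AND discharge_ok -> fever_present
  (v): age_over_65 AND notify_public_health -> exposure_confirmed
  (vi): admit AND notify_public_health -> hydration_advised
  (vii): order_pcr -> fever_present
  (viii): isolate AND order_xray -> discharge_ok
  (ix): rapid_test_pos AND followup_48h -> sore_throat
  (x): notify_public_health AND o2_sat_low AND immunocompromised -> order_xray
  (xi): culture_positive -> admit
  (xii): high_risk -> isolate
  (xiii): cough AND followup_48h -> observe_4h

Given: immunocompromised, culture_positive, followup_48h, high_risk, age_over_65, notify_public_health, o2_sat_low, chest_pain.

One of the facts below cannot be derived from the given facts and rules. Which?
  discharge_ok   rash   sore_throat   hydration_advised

Round 1 fires (v), (x), (xi), (xii), giving exposure_confirmed, order_xray, admit, isolate.
Round 2 fires (vi), (viii), giving hydration_advised, discharge_ok.
Round 3 fires (ii), (iv), giving start_antiviral, fever_present.
Round 4 fires (i), (iii), giving cond_1, rash.
Derived: hydration_advised (round 2), rash (round 4), discharge_ok (round 2). sore_throat never appears in any round.

sore_throat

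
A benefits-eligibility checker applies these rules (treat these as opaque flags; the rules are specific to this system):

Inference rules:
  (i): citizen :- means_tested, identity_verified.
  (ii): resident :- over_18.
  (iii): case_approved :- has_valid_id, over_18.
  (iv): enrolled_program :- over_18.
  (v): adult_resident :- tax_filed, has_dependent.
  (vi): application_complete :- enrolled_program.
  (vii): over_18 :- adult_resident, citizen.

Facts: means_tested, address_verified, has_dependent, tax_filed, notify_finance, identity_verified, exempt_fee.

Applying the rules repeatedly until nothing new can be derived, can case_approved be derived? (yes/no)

Round 1 — (i), (v), derive citizen, adult_resident.
Round 2 — (vii), derive over_18.
Round 3 — (ii), (iv), derive resident, enrolled_program.
Round 4 — (vi), derive application_complete.
Fixed point reached. case_approved is concluded only by (iii); (iii) needs has_valid_id (never derived).

no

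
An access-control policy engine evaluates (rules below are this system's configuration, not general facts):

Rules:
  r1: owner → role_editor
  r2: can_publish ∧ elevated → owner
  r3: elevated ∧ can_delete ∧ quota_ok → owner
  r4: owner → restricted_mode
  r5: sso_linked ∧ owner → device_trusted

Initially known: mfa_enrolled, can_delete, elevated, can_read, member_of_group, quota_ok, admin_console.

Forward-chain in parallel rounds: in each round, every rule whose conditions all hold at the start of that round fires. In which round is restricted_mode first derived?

Round 1: r3 [elevated ∧ can_delete ∧ quota_ok → owner]. Adds owner.
Round 2: r1 [owner → role_editor]; r4 [owner → restricted_mode]. Adds role_editor, restricted_mode.
restricted_mode first appears in round 2.

2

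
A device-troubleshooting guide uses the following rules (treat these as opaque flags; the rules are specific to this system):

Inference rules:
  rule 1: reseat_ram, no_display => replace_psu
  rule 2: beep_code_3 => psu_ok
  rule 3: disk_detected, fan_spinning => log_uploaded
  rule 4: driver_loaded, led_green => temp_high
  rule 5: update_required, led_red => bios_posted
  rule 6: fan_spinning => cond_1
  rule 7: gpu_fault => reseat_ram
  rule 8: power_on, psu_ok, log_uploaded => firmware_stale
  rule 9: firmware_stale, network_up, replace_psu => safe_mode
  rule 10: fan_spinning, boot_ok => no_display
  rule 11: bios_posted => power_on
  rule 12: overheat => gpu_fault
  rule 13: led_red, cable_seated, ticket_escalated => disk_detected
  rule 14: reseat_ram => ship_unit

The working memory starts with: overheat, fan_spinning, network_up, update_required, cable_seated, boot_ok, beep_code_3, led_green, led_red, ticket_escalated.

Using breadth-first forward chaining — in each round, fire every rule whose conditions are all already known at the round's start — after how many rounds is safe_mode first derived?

Round 1: rule 2 [beep_code_3 => psu_ok]; rule 5 [update_required, led_red => bios_posted]; rule 6 [fan_spinning => cond_1]; rule 10 [fan_spinning, boot_ok => no_display]; rule 12 [overheat => gpu_fault]; rule 13 [led_red, cable_seated, ticket_escalated => disk_detected]. Adds psu_ok, bios_posted, cond_1, no_display, gpu_fault, disk_detected.
Round 2: rule 3 [disk_detected, fan_spinning => log_uploaded]; rule 7 [gpu_fault => reseat_ram]; rule 11 [bios_posted => power_on]. Adds log_uploaded, reseat_ram, power_on.
Round 3: rule 1 [reseat_ram, no_display => replace_psu]; rule 8 [power_on, psu_ok, log_uploaded => firmware_stale]; rule 14 [reseat_ram => ship_unit]. Adds replace_psu, firmware_stale, ship_unit.
Round 4: rule 9 [firmware_stale, network_up, replace_psu => safe_mode]. Adds safe_mode.
safe_mode first appears in round 4.

4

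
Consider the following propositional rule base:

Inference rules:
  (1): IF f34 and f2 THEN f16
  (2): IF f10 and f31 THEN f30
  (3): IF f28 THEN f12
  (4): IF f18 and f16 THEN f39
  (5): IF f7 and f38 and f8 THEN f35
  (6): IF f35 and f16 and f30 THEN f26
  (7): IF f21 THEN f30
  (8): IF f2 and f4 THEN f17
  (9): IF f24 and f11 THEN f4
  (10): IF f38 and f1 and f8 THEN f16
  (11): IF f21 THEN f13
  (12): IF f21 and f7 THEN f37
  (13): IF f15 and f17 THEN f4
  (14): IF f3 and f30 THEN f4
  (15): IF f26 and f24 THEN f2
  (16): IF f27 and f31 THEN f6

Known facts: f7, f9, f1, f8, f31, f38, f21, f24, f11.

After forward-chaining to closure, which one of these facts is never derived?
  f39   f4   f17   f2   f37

f39

Round 1: (5) [IF f7 and f38 and f8 THEN f35]; (7) [IF f21 THEN f30]; (9) [IF f24 and f11 THEN f4]; (10) [IF f38 and f1 and f8 THEN f16]; (11) [IF f21 THEN f13]; (12) [IF f21 and f7 THEN f37]. Adds f35, f30, f4, f16, f13, f37.
Round 2: (6) [IF f35 and f16 and f30 THEN f26]. Adds f26.
Round 3: (15) [IF f26 and f24 THEN f2]. Adds f2.
Round 4: (8) [IF f2 and f4 THEN f17]. Adds f17.
Derived: f2 (round 3), f37 (round 1), f17 (round 4), f4 (round 1). f39 never appears in any round.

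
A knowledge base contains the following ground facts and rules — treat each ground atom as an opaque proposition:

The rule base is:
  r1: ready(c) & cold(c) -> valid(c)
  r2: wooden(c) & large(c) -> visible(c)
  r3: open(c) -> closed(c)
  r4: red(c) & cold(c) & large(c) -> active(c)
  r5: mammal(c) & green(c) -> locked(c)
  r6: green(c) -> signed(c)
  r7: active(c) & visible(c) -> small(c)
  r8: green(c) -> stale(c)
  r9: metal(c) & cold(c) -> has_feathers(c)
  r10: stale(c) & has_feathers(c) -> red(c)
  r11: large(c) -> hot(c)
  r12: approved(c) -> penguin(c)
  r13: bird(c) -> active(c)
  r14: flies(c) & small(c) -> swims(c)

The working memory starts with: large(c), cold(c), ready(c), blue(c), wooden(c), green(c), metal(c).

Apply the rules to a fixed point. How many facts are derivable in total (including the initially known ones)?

[1] r1 [ready(c) & cold(c) -> valid(c)]; r2 [wooden(c) & large(c) -> visible(c)]; r6 [green(c) -> signed(c)]; r8 [green(c) -> stale(c)]; r9 [metal(c) & cold(c) -> has_feathers(c)]; r11 [large(c) -> hot(c)]. ⇒ new: valid(c), visible(c), signed(c), stale(c), has_feathers(c), hot(c).
[2] r10 [stale(c) & has_feathers(c) -> red(c)]. ⇒ new: red(c).
[3] r4 [red(c) & cold(c) & large(c) -> active(c)]. ⇒ new: active(c).
[4] r7 [active(c) & visible(c) -> small(c)]. ⇒ new: small(c).
Closure: {active(c), blue(c), cold(c), green(c), has_feathers(c), hot(c), large(c), metal(c), ready(c), red(c), signed(c), small(c), stale(c), valid(c), visible(c), wooden(c)} — 16 facts.

16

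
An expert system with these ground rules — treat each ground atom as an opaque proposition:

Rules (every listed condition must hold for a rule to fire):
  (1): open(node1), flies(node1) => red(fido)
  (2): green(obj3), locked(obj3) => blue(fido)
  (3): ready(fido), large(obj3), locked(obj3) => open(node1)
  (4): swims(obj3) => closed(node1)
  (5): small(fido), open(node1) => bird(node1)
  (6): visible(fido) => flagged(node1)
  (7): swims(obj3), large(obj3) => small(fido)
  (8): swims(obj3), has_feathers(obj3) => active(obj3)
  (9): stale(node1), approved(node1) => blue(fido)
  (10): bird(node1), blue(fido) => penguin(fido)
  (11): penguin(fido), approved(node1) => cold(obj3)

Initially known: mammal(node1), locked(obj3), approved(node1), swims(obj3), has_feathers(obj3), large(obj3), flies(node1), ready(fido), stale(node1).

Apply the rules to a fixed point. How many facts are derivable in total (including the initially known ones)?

Round 1 — (3), (4), (7), (8), (9), derive open(node1), closed(node1), small(fido), active(obj3), blue(fido).
Round 2 — (1), (5), derive red(fido), bird(node1).
Round 3 — (10), derive penguin(fido).
Round 4 — (11), derive cold(obj3).
Closure: {active(obj3), approved(node1), bird(node1), blue(fido), closed(node1), cold(obj3), flies(node1), has_feathers(obj3), large(obj3), locked(obj3), mammal(node1), open(node1), penguin(fido), ready(fido), red(fido), small(fido), stale(node1), swims(obj3)} — 18 facts.

18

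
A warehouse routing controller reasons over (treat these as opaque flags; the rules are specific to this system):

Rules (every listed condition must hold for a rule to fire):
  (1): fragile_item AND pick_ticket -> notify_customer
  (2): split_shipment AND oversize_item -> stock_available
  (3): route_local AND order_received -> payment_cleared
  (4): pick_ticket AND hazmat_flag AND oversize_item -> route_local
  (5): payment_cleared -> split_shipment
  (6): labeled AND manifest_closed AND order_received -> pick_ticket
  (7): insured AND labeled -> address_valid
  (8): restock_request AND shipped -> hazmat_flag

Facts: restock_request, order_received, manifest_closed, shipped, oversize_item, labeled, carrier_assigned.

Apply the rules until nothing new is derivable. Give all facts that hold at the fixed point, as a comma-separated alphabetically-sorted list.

carrier_assigned, hazmat_flag, labeled, manifest_closed, order_received, oversize_item, payment_cleared, pick_ticket, restock_request, route_local, shipped, split_shipment, stock_available

Round 1: (6) [labeled AND manifest_closed AND order_received -> pick_ticket]; (8) [restock_request AND shipped -> hazmat_flag]. New: pick_ticket, hazmat_flag.
Round 2: (4) [pick_ticket AND hazmat_flag AND oversize_item -> route_local]. New: route_local.
Round 3: (3) [route_local AND order_received -> payment_cleared]. New: payment_cleared.
Round 4: (5) [payment_cleared -> split_shipment]. New: split_shipment.
Round 5: (2) [split_shipment AND oversize_item -> stock_available]. New: stock_available.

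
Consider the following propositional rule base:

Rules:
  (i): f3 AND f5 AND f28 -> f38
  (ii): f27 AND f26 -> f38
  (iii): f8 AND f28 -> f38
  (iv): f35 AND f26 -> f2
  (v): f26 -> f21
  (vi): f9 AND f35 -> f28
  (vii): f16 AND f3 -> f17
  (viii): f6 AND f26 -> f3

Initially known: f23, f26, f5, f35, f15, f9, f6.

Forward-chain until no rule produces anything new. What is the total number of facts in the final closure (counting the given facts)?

12

Round 1: (iv) [f35 AND f26 -> f2]; (v) [f26 -> f21]; (vi) [f9 AND f35 -> f28]; (viii) [f6 AND f26 -> f3]. Adds f2, f21, f28, f3.
Round 2: (i) [f3 AND f5 AND f28 -> f38]. Adds f38.
Closure: {f15, f2, f21, f23, f26, f28, f3, f35, f38, f5, f6, f9} — 12 facts.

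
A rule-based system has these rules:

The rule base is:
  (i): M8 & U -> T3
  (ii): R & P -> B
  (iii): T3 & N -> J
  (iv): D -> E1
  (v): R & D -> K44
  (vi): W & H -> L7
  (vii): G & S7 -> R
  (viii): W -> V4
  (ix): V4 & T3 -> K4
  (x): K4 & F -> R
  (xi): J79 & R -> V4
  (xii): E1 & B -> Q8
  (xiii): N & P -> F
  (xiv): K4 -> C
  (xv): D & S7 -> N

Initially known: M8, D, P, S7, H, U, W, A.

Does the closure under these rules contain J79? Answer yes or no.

Round 1: (i) [M8 & U -> T3]; (iv) [D -> E1]; (vi) [W & H -> L7]; (viii) [W -> V4]; (xv) [D & S7 -> N]. Adds T3, E1, L7, V4, N.
Round 2: (iii) [T3 & N -> J]; (ix) [V4 & T3 -> K4]; (xiii) [N & P -> F]. Adds J, K4, F.
Round 3: (x) [K4 & F -> R]; (xiv) [K4 -> C]. Adds R, C.
Round 4: (ii) [R & P -> B]; (v) [R & D -> K44]. Adds B, K44.
Round 5: (xii) [E1 & B -> Q8]. Adds Q8.
Fixed point reached. No rule has J79 as a consequent, and it is not given.

no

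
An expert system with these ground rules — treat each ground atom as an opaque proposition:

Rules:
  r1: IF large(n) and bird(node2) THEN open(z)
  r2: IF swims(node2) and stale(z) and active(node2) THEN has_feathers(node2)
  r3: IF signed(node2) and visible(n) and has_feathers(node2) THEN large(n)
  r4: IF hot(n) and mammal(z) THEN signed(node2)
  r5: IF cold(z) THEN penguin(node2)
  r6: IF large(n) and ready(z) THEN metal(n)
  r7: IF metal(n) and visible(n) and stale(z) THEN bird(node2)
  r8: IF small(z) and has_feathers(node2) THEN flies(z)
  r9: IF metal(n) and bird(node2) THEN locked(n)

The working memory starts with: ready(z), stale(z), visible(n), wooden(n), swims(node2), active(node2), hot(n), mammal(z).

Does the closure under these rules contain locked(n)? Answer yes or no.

Round 1 — r2, r4, derive has_feathers(node2), signed(node2).
Round 2 — r3, derive large(n).
Round 3 — r6, derive metal(n).
Round 4 — r7, derive bird(node2).
Round 5 — r1, r9, derive open(z), locked(n).
locked(n) appears in round 5, so it is derivable.

yes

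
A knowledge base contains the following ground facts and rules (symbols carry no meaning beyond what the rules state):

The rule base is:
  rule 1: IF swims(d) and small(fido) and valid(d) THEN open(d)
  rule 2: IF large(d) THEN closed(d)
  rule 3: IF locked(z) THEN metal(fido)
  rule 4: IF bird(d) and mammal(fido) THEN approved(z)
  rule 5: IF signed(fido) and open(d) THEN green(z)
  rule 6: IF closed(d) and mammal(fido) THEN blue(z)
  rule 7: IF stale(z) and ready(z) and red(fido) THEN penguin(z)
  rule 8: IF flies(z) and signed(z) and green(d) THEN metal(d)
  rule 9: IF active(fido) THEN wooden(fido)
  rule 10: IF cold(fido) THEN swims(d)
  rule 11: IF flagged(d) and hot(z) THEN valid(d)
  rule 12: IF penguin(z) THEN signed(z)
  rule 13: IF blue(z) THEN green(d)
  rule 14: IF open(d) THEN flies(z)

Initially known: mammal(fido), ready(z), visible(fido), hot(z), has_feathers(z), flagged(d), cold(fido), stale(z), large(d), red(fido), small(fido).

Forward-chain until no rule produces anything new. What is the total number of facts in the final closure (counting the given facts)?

21

Round 1 — rule 2, rule 7, rule 10, rule 11, derive closed(d), penguin(z), swims(d), valid(d).
Round 2 — rule 1, rule 6, rule 12, derive open(d), blue(z), signed(z).
Round 3 — rule 13, rule 14, derive green(d), flies(z).
Round 4 — rule 8, derive metal(d).
Closure: {blue(z), closed(d), cold(fido), flagged(d), flies(z), green(d), has_feathers(z), hot(z), large(d), mammal(fido), metal(d), open(d), penguin(z), ready(z), red(fido), signed(z), small(fido), stale(z), swims(d), valid(d), visible(fido)} — 21 facts.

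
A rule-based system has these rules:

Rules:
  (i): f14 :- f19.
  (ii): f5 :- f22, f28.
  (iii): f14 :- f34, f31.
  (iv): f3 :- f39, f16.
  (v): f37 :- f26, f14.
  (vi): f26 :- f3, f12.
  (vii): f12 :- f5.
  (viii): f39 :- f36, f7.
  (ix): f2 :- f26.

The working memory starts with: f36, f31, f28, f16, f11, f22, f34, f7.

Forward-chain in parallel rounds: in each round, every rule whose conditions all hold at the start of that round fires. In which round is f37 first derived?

Round 1 — (ii), (iii), (viii), derive f5, f14, f39.
Round 2 — (iv), (vii), derive f3, f12.
Round 3 — (vi), derive f26.
Round 4 — (v), (ix), derive f37, f2.
f37 first appears in round 4.

4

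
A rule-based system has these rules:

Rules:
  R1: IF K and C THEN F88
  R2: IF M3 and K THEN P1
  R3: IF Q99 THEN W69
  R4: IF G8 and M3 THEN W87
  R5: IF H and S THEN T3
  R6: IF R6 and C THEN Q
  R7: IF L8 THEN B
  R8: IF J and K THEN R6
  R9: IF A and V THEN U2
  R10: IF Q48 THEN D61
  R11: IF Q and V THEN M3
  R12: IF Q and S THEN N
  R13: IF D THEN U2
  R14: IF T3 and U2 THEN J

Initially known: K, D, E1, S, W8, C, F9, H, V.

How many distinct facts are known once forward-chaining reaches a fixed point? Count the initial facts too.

18

Round 1: R1 [IF K and C THEN F88]; R5 [IF H and S THEN T3]; R13 [IF D THEN U2]. Adds F88, T3, U2.
Round 2: R14 [IF T3 and U2 THEN J]. Adds J.
Round 3: R8 [IF J and K THEN R6]. Adds R6.
Round 4: R6 [IF R6 and C THEN Q]. Adds Q.
Round 5: R11 [IF Q and V THEN M3]; R12 [IF Q and S THEN N]. Adds M3, N.
Round 6: R2 [IF M3 and K THEN P1]. Adds P1.
Closure: {C, D, E1, F88, F9, H, J, K, M3, N, P1, Q, R6, S, T3, U2, V, W8} — 18 facts.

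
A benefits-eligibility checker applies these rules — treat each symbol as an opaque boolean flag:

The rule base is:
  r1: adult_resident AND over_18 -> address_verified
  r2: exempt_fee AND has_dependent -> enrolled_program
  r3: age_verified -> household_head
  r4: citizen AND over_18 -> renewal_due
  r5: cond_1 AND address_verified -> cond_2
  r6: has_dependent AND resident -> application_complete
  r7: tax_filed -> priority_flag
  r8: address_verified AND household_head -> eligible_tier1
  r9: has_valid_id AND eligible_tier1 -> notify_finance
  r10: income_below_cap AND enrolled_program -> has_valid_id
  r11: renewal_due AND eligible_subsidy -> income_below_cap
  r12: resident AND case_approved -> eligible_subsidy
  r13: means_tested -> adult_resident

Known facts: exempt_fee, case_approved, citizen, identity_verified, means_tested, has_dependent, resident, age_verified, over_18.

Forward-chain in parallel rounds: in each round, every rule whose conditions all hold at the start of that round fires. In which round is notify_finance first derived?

Round 1 fires r2, r3, r4, r6, r12, r13, giving enrolled_program, household_head, renewal_due, application_complete, eligible_subsidy, adult_resident.
Round 2 fires r1, r11, giving address_verified, income_below_cap.
Round 3 fires r8, r10, giving eligible_tier1, has_valid_id.
Round 4 fires r9, giving notify_finance.
notify_finance first appears in round 4.

4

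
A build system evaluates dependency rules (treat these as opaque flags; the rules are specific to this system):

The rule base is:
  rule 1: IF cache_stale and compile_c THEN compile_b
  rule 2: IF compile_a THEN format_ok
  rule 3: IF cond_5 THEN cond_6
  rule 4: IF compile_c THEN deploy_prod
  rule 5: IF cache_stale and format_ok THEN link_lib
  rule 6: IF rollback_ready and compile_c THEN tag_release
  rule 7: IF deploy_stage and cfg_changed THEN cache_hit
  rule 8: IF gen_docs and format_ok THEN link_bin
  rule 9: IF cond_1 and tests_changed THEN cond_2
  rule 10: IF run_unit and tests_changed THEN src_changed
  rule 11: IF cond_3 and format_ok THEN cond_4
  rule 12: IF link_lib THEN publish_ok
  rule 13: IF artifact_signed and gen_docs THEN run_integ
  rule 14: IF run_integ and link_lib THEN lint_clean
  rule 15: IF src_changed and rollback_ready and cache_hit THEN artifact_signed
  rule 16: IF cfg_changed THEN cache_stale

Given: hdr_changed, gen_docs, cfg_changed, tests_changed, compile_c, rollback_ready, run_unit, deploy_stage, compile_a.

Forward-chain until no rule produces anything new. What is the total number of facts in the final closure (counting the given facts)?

Round 1 — rule 2, rule 4, rule 6, rule 7, rule 10, rule 16, derive format_ok, deploy_prod, tag_release, cache_hit, src_changed, cache_stale.
Round 2 — rule 1, rule 5, rule 8, rule 15, derive compile_b, link_lib, link_bin, artifact_signed.
Round 3 — rule 12, rule 13, derive publish_ok, run_integ.
Round 4 — rule 14, derive lint_clean.
Closure: {artifact_signed, cache_hit, cache_stale, cfg_changed, compile_a, compile_b, compile_c, deploy_prod, deploy_stage, format_ok, gen_docs, hdr_changed, link_bin, link_lib, lint_clean, publish_ok, rollback_ready, run_integ, run_unit, src_changed, tag_release, tests_changed} — 22 facts.

22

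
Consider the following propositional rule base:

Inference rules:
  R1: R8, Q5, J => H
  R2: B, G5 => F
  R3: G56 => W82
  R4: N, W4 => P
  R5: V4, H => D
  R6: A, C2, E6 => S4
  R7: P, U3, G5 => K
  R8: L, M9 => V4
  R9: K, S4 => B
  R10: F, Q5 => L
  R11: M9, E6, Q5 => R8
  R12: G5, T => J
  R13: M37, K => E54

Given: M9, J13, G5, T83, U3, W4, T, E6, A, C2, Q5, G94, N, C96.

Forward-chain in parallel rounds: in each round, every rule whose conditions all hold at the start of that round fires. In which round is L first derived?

Round 1 fires R4, R6, R11, R12, giving P, S4, R8, J.
Round 2 fires R1, R7, giving H, K.
Round 3 fires R9, giving B.
Round 4 fires R2, giving F.
Round 5 fires R10, giving L.
L first appears in round 5.

5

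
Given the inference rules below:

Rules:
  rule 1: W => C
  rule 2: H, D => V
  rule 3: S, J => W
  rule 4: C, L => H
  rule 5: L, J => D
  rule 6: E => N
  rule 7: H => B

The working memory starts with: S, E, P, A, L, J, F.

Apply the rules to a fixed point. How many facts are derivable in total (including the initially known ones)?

14

Round 1: rule 3 [S, J => W]; rule 5 [L, J => D]; rule 6 [E => N]. Adds W, D, N.
Round 2: rule 1 [W => C]. Adds C.
Round 3: rule 4 [C, L => H]. Adds H.
Round 4: rule 2 [H, D => V]; rule 7 [H => B]. Adds V, B.
Closure: {A, B, C, D, E, F, H, J, L, N, P, S, V, W} — 14 facts.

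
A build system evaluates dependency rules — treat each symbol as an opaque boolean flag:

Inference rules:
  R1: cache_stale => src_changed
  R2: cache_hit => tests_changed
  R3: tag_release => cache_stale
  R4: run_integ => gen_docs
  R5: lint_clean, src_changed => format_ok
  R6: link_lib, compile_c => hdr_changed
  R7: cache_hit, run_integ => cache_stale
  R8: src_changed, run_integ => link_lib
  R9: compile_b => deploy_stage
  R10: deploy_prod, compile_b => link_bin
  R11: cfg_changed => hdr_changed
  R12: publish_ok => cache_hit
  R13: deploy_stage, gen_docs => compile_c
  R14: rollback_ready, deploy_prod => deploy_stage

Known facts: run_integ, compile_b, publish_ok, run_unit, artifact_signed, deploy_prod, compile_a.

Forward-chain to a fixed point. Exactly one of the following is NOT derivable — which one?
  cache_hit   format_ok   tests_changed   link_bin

format_ok

Round 1 — R4, R9, R10, R12, derive gen_docs, deploy_stage, link_bin, cache_hit.
Round 2 — R2, R7, R13, derive tests_changed, cache_stale, compile_c.
Round 3 — R1, derive src_changed.
Round 4 — R8, derive link_lib.
Round 5 — R6, derive hdr_changed.
Derived: cache_hit (round 1), tests_changed (round 2), link_bin (round 1). format_ok never appears in any round.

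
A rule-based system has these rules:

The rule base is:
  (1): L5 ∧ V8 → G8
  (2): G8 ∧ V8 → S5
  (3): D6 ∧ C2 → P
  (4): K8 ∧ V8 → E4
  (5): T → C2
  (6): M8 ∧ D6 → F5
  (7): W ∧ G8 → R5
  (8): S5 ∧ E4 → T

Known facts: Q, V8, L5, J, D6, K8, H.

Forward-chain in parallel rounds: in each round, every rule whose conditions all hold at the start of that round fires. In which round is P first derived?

Round 1: (1) [L5 ∧ V8 → G8]; (4) [K8 ∧ V8 → E4]. Adds G8, E4.
Round 2: (2) [G8 ∧ V8 → S5]. Adds S5.
Round 3: (8) [S5 ∧ E4 → T]. Adds T.
Round 4: (5) [T → C2]. Adds C2.
Round 5: (3) [D6 ∧ C2 → P]. Adds P.
P first appears in round 5.

5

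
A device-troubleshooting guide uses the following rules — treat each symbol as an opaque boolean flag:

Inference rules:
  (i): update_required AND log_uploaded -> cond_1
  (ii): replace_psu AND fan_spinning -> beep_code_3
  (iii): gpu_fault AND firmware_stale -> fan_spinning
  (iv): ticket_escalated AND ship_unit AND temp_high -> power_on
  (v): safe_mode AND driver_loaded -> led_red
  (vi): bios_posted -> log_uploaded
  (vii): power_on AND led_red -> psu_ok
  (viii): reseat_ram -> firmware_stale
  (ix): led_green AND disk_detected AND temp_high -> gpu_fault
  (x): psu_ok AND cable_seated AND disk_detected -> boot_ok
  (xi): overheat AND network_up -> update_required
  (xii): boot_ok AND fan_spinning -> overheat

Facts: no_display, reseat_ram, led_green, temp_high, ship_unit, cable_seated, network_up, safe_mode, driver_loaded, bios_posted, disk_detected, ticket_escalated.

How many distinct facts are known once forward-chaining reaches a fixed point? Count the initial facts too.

Round 1: (iv) [ticket_escalated AND ship_unit AND temp_high -> power_on]; (v) [safe_mode AND driver_loaded -> led_red]; (vi) [bios_posted -> log_uploaded]; (viii) [reseat_ram -> firmware_stale]; (ix) [led_green AND disk_detected AND temp_high -> gpu_fault]. New: power_on, led_red, log_uploaded, firmware_stale, gpu_fault.
Round 2: (iii) [gpu_fault AND firmware_stale -> fan_spinning]; (vii) [power_on AND led_red -> psu_ok]. New: fan_spinning, psu_ok.
Round 3: (x) [psu_ok AND cable_seated AND disk_detected -> boot_ok]. New: boot_ok.
Round 4: (xii) [boot_ok AND fan_spinning -> overheat]. New: overheat.
Round 5: (xi) [overheat AND network_up -> update_required]. New: update_required.
Round 6: (i) [update_required AND log_uploaded -> cond_1]. New: cond_1.
Closure: {bios_posted, boot_ok, cable_seated, cond_1, disk_detected, driver_loaded, fan_spinning, firmware_stale, gpu_fault, led_green, led_red, log_uploaded, network_up, no_display, overheat, power_on, psu_ok, reseat_ram, safe_mode, ship_unit, temp_high, ticket_escalated, update_required} — 23 facts.

23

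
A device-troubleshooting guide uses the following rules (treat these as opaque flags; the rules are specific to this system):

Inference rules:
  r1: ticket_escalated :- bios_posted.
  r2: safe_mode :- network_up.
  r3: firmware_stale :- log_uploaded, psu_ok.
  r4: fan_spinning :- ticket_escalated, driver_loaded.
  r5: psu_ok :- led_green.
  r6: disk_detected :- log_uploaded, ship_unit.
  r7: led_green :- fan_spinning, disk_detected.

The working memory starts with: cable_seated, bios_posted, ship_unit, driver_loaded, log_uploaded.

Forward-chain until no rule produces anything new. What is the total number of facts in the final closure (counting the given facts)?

Round 1 fires r1, r6, giving ticket_escalated, disk_detected.
Round 2 fires r4, giving fan_spinning.
Round 3 fires r7, giving led_green.
Round 4 fires r5, giving psu_ok.
Round 5 fires r3, giving firmware_stale.
Closure: {bios_posted, cable_seated, disk_detected, driver_loaded, fan_spinning, firmware_stale, led_green, log_uploaded, psu_ok, ship_unit, ticket_escalated} — 11 facts.

11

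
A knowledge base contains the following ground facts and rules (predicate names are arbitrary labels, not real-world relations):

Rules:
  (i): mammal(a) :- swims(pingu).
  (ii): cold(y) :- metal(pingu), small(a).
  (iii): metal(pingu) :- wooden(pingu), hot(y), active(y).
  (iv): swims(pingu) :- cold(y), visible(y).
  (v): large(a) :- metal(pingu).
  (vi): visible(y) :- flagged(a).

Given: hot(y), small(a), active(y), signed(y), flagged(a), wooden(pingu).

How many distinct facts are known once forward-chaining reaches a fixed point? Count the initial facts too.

Round 1 — (iii), (vi), derive metal(pingu), visible(y).
Round 2 — (ii), (v), derive cold(y), large(a).
Round 3 — (iv), derive swims(pingu).
Round 4 — (i), derive mammal(a).
Closure: {active(y), cold(y), flagged(a), hot(y), large(a), mammal(a), metal(pingu), signed(y), small(a), swims(pingu), visible(y), wooden(pingu)} — 12 facts.

12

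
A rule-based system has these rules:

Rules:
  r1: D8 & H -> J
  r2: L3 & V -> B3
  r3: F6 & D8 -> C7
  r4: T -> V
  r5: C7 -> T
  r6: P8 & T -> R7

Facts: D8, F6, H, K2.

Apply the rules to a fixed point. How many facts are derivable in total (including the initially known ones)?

Round 1: r1 [D8 & H -> J]; r3 [F6 & D8 -> C7]. New: J, C7.
Round 2: r5 [C7 -> T]. New: T.
Round 3: r4 [T -> V]. New: V.
Closure: {C7, D8, F6, H, J, K2, T, V} — 8 facts.

8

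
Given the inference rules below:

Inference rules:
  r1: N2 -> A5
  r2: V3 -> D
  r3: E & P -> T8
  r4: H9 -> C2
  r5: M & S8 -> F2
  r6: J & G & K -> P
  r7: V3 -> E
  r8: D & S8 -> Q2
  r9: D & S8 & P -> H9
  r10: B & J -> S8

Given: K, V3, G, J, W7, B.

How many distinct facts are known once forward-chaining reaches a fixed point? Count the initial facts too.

14

Round 1: r2 [V3 -> D]; r6 [J & G & K -> P]; r7 [V3 -> E]; r10 [B & J -> S8]. Adds D, P, E, S8.
Round 2: r3 [E & P -> T8]; r8 [D & S8 -> Q2]; r9 [D & S8 & P -> H9]. Adds T8, Q2, H9.
Round 3: r4 [H9 -> C2]. Adds C2.
Closure: {B, C2, D, E, G, H9, J, K, P, Q2, S8, T8, V3, W7} — 14 facts.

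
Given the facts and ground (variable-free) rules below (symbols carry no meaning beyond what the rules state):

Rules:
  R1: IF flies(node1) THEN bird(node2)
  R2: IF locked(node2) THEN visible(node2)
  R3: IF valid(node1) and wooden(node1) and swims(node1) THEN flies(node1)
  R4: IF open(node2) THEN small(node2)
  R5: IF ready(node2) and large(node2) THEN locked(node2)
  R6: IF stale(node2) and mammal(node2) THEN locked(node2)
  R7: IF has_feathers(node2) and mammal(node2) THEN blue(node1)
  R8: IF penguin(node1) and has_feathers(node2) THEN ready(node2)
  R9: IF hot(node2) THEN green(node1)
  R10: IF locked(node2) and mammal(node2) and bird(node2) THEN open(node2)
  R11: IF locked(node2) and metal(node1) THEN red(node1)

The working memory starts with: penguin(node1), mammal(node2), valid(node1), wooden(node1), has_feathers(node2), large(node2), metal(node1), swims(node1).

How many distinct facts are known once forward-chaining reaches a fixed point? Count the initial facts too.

Round 1: R3 [IF valid(node1) and wooden(node1) and swims(node1) THEN flies(node1)]; R7 [IF has_feathers(node2) and mammal(node2) THEN blue(node1)]; R8 [IF penguin(node1) and has_feathers(node2) THEN ready(node2)]. Adds flies(node1), blue(node1), ready(node2).
Round 2: R1 [IF flies(node1) THEN bird(node2)]; R5 [IF ready(node2) and large(node2) THEN locked(node2)]. Adds bird(node2), locked(node2).
Round 3: R2 [IF locked(node2) THEN visible(node2)]; R10 [IF locked(node2) and mammal(node2) and bird(node2) THEN open(node2)]; R11 [IF locked(node2) and metal(node1) THEN red(node1)]. Adds visible(node2), open(node2), red(node1).
Round 4: R4 [IF open(node2) THEN small(node2)]. Adds small(node2).
Closure: {bird(node2), blue(node1), flies(node1), has_feathers(node2), large(node2), locked(node2), mammal(node2), metal(node1), open(node2), penguin(node1), ready(node2), red(node1), small(node2), swims(node1), valid(node1), visible(node2), wooden(node1)} — 17 facts.

17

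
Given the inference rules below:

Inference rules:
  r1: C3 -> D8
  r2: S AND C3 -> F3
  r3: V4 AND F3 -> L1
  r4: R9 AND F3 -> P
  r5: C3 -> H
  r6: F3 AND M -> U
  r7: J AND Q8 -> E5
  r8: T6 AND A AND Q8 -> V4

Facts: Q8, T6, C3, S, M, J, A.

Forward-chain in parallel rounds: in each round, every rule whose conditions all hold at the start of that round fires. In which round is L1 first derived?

Round 1: r1 [C3 -> D8]; r2 [S AND C3 -> F3]; r5 [C3 -> H]; r7 [J AND Q8 -> E5]; r8 [T6 AND A AND Q8 -> V4]. Adds D8, F3, H, E5, V4.
Round 2: r3 [V4 AND F3 -> L1]; r6 [F3 AND M -> U]. Adds L1, U.
L1 first appears in round 2.

2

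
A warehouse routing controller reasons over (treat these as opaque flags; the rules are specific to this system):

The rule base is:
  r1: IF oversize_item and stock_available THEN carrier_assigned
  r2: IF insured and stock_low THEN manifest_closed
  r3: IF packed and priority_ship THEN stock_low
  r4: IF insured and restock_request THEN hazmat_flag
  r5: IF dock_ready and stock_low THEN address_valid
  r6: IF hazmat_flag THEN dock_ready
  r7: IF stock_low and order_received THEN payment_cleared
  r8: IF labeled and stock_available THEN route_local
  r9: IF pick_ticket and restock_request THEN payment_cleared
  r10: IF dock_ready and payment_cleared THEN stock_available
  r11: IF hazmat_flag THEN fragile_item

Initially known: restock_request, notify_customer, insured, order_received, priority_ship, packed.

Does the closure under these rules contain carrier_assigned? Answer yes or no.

Round 1 — r3, r4, derive stock_low, hazmat_flag.
Round 2 — r2, r6, r7, r11, derive manifest_closed, dock_ready, payment_cleared, fragile_item.
Round 3 — r5, r10, derive address_valid, stock_available.
Fixed point reached. carrier_assigned is concluded only by r1; r1 needs oversize_item (never derived).

no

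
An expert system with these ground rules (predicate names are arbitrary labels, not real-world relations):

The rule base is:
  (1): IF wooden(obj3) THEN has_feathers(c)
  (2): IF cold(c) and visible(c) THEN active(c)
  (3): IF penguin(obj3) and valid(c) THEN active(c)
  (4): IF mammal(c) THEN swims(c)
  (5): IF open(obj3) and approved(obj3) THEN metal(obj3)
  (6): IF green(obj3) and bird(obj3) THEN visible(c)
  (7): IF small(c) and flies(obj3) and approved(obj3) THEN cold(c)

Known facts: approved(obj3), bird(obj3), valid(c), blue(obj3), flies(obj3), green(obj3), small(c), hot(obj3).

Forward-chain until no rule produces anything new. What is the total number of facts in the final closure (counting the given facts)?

11

Round 1: (6) [IF green(obj3) and bird(obj3) THEN visible(c)]; (7) [IF small(c) and flies(obj3) and approved(obj3) THEN cold(c)]. New: visible(c), cold(c).
Round 2: (2) [IF cold(c) and visible(c) THEN active(c)]. New: active(c).
Closure: {active(c), approved(obj3), bird(obj3), blue(obj3), cold(c), flies(obj3), green(obj3), hot(obj3), small(c), valid(c), visible(c)} — 11 facts.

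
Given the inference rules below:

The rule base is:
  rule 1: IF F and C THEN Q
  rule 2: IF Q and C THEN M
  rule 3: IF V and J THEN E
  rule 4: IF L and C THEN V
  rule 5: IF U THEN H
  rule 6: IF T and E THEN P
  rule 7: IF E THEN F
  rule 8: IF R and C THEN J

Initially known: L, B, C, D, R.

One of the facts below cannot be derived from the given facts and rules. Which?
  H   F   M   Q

H

[1] rule 4 [IF L and C THEN V]; rule 8 [IF R and C THEN J]. ⇒ new: V, J.
[2] rule 3 [IF V and J THEN E]. ⇒ new: E.
[3] rule 7 [IF E THEN F]. ⇒ new: F.
[4] rule 1 [IF F and C THEN Q]. ⇒ new: Q.
[5] rule 2 [IF Q and C THEN M]. ⇒ new: M.
Derived: M (round 5), Q (round 4), F (round 3). H never appears in any round.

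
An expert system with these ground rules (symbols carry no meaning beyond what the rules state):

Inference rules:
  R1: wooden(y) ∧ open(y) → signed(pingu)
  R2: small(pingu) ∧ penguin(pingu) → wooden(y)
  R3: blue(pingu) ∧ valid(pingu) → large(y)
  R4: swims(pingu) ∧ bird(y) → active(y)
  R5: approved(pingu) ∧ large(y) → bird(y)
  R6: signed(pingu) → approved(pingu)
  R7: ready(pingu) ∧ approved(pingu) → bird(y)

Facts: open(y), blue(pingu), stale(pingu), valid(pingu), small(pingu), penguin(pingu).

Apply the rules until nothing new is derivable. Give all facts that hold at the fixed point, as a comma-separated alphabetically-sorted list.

Round 1: R2 [small(pingu) ∧ penguin(pingu) → wooden(y)]; R3 [blue(pingu) ∧ valid(pingu) → large(y)]. New: wooden(y), large(y).
Round 2: R1 [wooden(y) ∧ open(y) → signed(pingu)]. New: signed(pingu).
Round 3: R6 [signed(pingu) → approved(pingu)]. New: approved(pingu).
Round 4: R5 [approved(pingu) ∧ large(y) → bird(y)]. New: bird(y).

approved(pingu), bird(y), blue(pingu), large(y), open(y), penguin(pingu), signed(pingu), small(pingu), stale(pingu), valid(pingu), wooden(y)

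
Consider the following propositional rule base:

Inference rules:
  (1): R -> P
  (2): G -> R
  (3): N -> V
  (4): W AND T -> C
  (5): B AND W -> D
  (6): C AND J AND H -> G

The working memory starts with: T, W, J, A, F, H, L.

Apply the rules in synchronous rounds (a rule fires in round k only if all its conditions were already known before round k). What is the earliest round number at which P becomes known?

[1] (4) [W AND T -> C]. ⇒ new: C.
[2] (6) [C AND J AND H -> G]. ⇒ new: G.
[3] (2) [G -> R]. ⇒ new: R.
[4] (1) [R -> P]. ⇒ new: P.
P first appears in round 4.

4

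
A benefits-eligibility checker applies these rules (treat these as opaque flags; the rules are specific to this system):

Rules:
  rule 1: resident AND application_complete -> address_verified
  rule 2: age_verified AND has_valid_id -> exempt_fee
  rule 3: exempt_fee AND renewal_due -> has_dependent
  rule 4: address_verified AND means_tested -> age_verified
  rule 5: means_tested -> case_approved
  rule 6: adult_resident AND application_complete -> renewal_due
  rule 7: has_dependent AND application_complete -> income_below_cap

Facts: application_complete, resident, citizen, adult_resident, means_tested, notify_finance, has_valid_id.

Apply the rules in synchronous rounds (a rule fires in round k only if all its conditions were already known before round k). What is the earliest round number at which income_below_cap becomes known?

5

Round 1 — rule 1, rule 5, rule 6, derive address_verified, case_approved, renewal_due.
Round 2 — rule 4, derive age_verified.
Round 3 — rule 2, derive exempt_fee.
Round 4 — rule 3, derive has_dependent.
Round 5 — rule 7, derive income_below_cap.
income_below_cap first appears in round 5.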